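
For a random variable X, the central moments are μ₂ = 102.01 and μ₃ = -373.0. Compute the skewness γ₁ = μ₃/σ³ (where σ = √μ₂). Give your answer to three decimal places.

-0.362

σ = √μ₂ = √102.01 = 10.10000
σ³ = μ₂^(3/2) = 1030.30100
γ₁ = μ₃/σ³ = -373.0 / 1030.30100 ≈ -0.362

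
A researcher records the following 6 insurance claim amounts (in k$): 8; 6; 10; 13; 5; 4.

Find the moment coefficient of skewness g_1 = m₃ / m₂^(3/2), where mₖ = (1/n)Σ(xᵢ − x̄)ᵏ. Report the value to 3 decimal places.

0.517

x̄ = (8 + 6 + 10 + 13 + 5 + 4) / 6 = 7.6667
deviations (xᵢ − x̄): 0.3333, -1.6667, 2.3333, 5.3333, -2.6667, -3.6667
Σ(xᵢ − x̄)² = 57.3333 ⇒ m₂ = 57.3333/6 = 9.55556
Σ(xᵢ − x̄)³ = 91.5556 ⇒ m₃ = 91.5556/6 = 15.25926
m₂^(3/2) = 9.55556^(1.5) = 29.53819
g_1 = m₃ / m₂^(3/2) = 15.25926 / 29.53819 ≈ 0.517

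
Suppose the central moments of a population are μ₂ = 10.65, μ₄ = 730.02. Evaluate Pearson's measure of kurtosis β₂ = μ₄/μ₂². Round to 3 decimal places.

μ₂² = 10.65² = 113.42250
μ₄/μ₂² = 730.02 / 113.42250 = 6.43629
β₂ ≈ 6.436

6.436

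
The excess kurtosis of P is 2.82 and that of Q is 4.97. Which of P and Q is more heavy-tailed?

Higher excess kurtosis ⇒ heavier tails relative to the normal distribution.
2.82 vs 4.97: the larger is 4.97, so Q has heavier tails.

Q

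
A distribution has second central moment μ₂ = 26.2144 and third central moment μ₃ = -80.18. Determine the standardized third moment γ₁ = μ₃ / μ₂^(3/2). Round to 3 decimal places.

-0.597

σ = √μ₂ = √26.2144 = 5.12000
σ³ = μ₂^(3/2) = 134.21773
γ₁ = μ₃/σ³ = -80.18 / 134.21773 ≈ -0.597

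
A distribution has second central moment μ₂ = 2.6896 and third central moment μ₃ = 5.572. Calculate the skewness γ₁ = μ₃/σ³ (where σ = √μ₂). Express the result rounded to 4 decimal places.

1.2632

σ = √μ₂ = √2.6896 = 1.64000
σ³ = μ₂^(3/2) = 4.41094
γ₁ = μ₃/σ³ = 5.572 / 4.41094 ≈ 1.2632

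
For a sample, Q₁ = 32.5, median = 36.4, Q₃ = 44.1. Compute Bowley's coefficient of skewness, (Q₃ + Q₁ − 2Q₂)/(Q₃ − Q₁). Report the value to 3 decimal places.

numerator: Q₃ + Q₁ − 2Q₂ = 44.1 + 32.5 − 2×36.4 = 3.8000
denominator: Q₃ − Q₁ = 44.1 − 32.5 = 11.6000
Bowley skewness = 3.8000 / 11.6000 ≈ 0.328

0.328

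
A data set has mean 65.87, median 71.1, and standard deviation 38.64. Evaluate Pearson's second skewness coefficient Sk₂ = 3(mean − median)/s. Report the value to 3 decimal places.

Sk₂ = 3(65.87 − 71.1) / 38.64 = 3 × -5.2300 / 38.64
    = -15.6900 / 38.64 ≈ -0.406

-0.406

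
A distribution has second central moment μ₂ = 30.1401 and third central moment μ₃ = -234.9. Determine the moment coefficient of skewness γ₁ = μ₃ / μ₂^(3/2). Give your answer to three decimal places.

σ = √μ₂ = √30.1401 = 5.49000
σ³ = μ₂^(3/2) = 165.46915
γ₁ = μ₃/σ³ = -234.9 / 165.46915 ≈ -1.420

-1.420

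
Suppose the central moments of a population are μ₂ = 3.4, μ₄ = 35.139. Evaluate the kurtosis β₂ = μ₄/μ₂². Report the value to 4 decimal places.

μ₂² = 3.4² = 11.56000
μ₄/μ₂² = 35.139 / 11.56000 = 3.03971
β₂ ≈ 3.0397

3.0397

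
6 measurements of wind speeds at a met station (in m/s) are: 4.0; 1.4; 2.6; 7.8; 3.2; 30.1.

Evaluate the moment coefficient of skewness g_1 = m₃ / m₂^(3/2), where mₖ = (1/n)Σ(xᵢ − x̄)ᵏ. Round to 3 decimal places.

x̄ = (4.0 + 1.4 + 2.6 + 7.8 + 3.2 + 30.1) / 6 = 8.1833
deviations (xᵢ − x̄): -4.1833, -6.7833, -5.5833, -0.3833, -4.9833, 21.9167
Σ(xᵢ − x̄)² = 600.0083 ⇒ m₂ = 600.0083/6 = 100.00139
Σ(xᵢ − x̄)³ = 9844.2594 ⇒ m₃ = 9844.2594/6 = 1640.70991
m₂^(3/2) = 100.00139^(1.5) = 1000.02083
g_1 = m₃ / m₂^(3/2) = 1640.70991 / 1000.02083 ≈ 1.641

1.641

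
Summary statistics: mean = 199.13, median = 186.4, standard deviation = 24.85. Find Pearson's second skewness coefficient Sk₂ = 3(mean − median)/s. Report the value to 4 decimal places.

Sk₂ = 3(199.13 − 186.4) / 24.85 = 3 × 12.7300 / 24.85
    = 38.1900 / 24.85 ≈ 1.5368

1.5368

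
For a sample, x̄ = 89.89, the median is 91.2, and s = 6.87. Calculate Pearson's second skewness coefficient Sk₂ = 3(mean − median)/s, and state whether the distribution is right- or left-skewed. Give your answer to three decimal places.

-0.572, left-skewed

Sk₂ = 3(89.89 − 91.2) / 6.87 = 3 × -1.3100 / 6.87
    = -3.9300 / 6.87 ≈ -0.572
Sk₂ < 0 ⇒ mean < median ⇒ left-skewed (negative skew).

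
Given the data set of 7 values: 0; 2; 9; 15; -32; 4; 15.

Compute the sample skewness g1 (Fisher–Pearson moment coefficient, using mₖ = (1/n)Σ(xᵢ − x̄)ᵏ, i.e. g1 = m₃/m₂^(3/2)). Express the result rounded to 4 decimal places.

x̄ = (0 + 2 + 9 + 15 - 32 + 4 + 15) / 7 = 1.8571
deviations (xᵢ − x̄): -1.8571, 0.1429, 7.1429, 13.1429, -33.8571, 2.1429, 13.1429
Σ(xᵢ − x̄)² = 1550.8571 ⇒ m₂ = 1550.8571/7 = 221.55102
Σ(xᵢ − x̄)³ = -33902.3265 ⇒ m₃ = -33902.3265/7 = -4843.18950
m₂^(3/2) = 221.55102^(1.5) = 3297.69611
g1 = m₃ / m₂^(3/2) = -4843.18950 / 3297.69611 ≈ -1.4687

-1.4687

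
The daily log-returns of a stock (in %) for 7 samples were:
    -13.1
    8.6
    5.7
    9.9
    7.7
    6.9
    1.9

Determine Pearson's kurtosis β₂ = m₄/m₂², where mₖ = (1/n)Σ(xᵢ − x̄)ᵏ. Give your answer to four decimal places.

x̄ = 3.9429
Σ(xᵢ − x̄)² = 377.7571 ⇒ m₂ = 53.96531
Σ(xᵢ − x̄)⁴ = 86398.8806 ⇒ m₄ = 12342.69723
m₂² = 2912.25426
β₂ = m₄/m₂² = 12342.69723 / 2912.25426 ≈ 4.2382

4.2382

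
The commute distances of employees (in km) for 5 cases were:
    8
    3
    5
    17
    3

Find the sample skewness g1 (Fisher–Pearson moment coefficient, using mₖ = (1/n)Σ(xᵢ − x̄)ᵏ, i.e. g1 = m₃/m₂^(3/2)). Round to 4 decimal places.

1.0941

x̄ = (8 + 3 + 5 + 17 + 3) / 5 = 7.2000
deviations (xᵢ − x̄): 0.8000, -4.2000, -2.2000, 9.8000, -4.2000
Σ(xᵢ − x̄)² = 136.8000 ⇒ m₂ = 136.8000/5 = 27.36000
Σ(xᵢ − x̄)³ = 782.8800 ⇒ m₃ = 782.8800/5 = 156.57600
m₂^(3/2) = 27.36000^(1.5) = 143.11137
g1 = m₃ / m₂^(3/2) = 156.57600 / 143.11137 ≈ 1.0941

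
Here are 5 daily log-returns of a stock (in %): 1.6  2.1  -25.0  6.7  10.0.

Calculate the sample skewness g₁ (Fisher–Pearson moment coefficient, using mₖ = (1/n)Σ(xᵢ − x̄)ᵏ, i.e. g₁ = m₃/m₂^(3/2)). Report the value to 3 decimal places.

x̄ = (1.6 + 2.1 - 25.0 + 6.7 + 10.0) / 5 = -0.9200
deviations (xᵢ − x̄): 2.5200, 3.0200, -24.0800, 7.6200, 10.9200
Σ(xᵢ − x̄)² = 772.6280 ⇒ m₂ = 772.6280/5 = 154.52560
Σ(xᵢ − x̄)³ = -12174.5333 ⇒ m₃ = -12174.5333/5 = -2434.90666
m₂^(3/2) = 154.52560^(1.5) = 1920.88187
g₁ = m₃ / m₂^(3/2) = -2434.90666 / 1920.88187 ≈ -1.268

-1.268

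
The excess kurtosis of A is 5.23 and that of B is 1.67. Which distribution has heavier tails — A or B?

Higher excess kurtosis ⇒ heavier tails relative to the normal distribution.
5.23 vs 1.67: the larger is 5.23, so A has heavier tails.

A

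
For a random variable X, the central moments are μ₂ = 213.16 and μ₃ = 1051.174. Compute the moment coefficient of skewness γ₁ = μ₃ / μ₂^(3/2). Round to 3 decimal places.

σ = √μ₂ = √213.16 = 14.60000
σ³ = μ₂^(3/2) = 3112.13600
γ₁ = μ₃/σ³ = 1051.174 / 3112.13600 ≈ 0.338

0.338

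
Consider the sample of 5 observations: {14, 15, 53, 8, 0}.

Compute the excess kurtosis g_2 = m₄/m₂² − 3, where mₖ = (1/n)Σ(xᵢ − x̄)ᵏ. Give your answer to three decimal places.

-0.117

x̄ = 18.0000
Σ(xᵢ − x̄)² = 1674.0000 ⇒ m₂ = 334.80000
Σ(xᵢ − x̄)⁴ = 1615938.0000 ⇒ m₄ = 323187.60000
m₂² = 112091.04000
g_2 = m₄/m₂² − 3 = 2.88326 − 3 ≈ -0.117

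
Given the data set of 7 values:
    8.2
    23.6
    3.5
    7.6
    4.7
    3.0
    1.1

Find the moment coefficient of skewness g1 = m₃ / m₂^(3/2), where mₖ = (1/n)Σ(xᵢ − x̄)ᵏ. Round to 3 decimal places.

x̄ = (8.2 + 23.6 + 3.5 + 7.6 + 4.7 + 3.0 + 1.1) / 7 = 7.3857
deviations (xᵢ − x̄): 0.8143, 16.2143, -3.8857, 0.2143, -2.6857, -4.3857, -6.2857
Σ(xᵢ − x̄)² = 344.6686 ⇒ m₂ = 344.6686/7 = 49.23837
Σ(xᵢ − x̄)³ = 3852.5865 ⇒ m₃ = 3852.5865/7 = 550.36950
m₂^(3/2) = 49.23837^(1.5) = 345.50590
g1 = m₃ / m₂^(3/2) = 550.36950 / 345.50590 ≈ 1.593

1.593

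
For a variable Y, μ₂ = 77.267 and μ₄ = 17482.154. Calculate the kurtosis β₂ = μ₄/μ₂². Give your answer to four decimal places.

2.9282

μ₂² = 77.267² = 5970.18929
μ₄/μ₂² = 17482.154 / 5970.18929 = 2.92824
β₂ ≈ 2.9282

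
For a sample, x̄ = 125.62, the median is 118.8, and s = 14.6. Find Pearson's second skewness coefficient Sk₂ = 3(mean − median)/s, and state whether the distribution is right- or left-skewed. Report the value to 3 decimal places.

Sk₂ = 3(125.62 − 118.8) / 14.6 = 3 × 6.8200 / 14.6
    = 20.4600 / 14.6 ≈ 1.401
Sk₂ > 0 ⇒ mean > median ⇒ right-skewed (positive skew).

1.401, right-skewed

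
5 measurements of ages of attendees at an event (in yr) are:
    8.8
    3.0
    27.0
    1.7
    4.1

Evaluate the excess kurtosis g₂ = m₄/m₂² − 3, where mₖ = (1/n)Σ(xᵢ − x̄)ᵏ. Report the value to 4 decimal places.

-0.0890

x̄ = 8.9200
Σ(xᵢ − x̄)² = 437.3080 ⇒ m₂ = 87.46160
Σ(xᵢ − x̄)⁴ = 111340.0834 ⇒ m₄ = 22268.01667
m₂² = 7649.53147
g₂ = m₄/m₂² − 3 = 2.91103 − 3 ≈ -0.0890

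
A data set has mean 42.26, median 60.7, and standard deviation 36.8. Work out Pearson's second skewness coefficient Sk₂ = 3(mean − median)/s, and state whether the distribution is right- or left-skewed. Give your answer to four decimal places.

Sk₂ = 3(42.26 − 60.7) / 36.8 = 3 × -18.4400 / 36.8
    = -55.3200 / 36.8 ≈ -1.5033
Sk₂ < 0 ⇒ mean < median ⇒ left-skewed (negative skew).

-1.5033, left-skewed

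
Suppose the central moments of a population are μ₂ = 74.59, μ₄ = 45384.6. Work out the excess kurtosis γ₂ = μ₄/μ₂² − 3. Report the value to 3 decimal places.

μ₂² = 74.59² = 5563.66810
μ₄/μ₂² = 45384.6 / 5563.66810 = 8.15732
γ₂ = 8.15732 − 3 ≈ 5.157

5.157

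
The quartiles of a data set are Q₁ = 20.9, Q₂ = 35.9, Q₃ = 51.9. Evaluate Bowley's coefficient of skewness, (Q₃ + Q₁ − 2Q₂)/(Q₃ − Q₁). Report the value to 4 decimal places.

0.0323

numerator: Q₃ + Q₁ − 2Q₂ = 51.9 + 20.9 − 2×35.9 = 1.0000
denominator: Q₃ − Q₁ = 51.9 − 20.9 = 31.0000
Bowley skewness = 1.0000 / 31.0000 ≈ 0.0323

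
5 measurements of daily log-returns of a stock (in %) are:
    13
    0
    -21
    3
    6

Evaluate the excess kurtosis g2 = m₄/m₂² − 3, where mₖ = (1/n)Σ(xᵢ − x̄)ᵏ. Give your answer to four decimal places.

x̄ = 0.2000
Σ(xᵢ − x̄)² = 654.8000 ⇒ m₂ = 130.96000
Σ(xᵢ − x̄)⁴ = 230032.9760 ⇒ m₄ = 46006.59520
m₂² = 17150.52160
g2 = m₄/m₂² − 3 = 2.68252 − 3 ≈ -0.3175

-0.3175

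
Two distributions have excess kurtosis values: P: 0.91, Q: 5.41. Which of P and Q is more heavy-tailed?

Higher excess kurtosis ⇒ heavier tails relative to the normal distribution.
0.91 vs 5.41: the larger is 5.41, so Q has heavier tails.

Q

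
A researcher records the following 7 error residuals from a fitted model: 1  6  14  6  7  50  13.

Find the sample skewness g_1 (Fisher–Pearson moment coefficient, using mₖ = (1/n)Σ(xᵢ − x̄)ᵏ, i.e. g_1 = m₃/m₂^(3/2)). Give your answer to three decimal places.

1.740

x̄ = (1 + 6 + 14 + 6 + 7 + 50 + 13) / 7 = 13.8571
deviations (xᵢ − x̄): -12.8571, -7.8571, 0.1429, -7.8571, -6.8571, 36.1429, -0.8571
Σ(xᵢ − x̄)² = 1642.8571 ⇒ m₂ = 1642.8571/7 = 234.69388
Σ(xᵢ − x̄)³ = 43795.1020 ⇒ m₃ = 43795.1020/7 = 6256.44315
m₂^(3/2) = 234.69388^(1.5) = 3595.44492
g_1 = m₃ / m₂^(3/2) = 6256.44315 / 3595.44492 ≈ 1.740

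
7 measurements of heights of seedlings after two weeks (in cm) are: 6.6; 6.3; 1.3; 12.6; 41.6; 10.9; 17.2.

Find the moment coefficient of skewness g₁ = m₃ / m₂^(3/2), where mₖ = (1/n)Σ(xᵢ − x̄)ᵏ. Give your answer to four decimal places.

x̄ = (6.6 + 6.3 + 1.3 + 12.6 + 41.6 + 10.9 + 17.2) / 7 = 13.7857
deviations (xᵢ − x̄): -7.1857, -7.4857, -12.4857, -1.1857, 27.8143, -2.8857, 3.4143
Σ(xᵢ − x̄)² = 1058.5886 ⇒ m₂ = 1058.5886/7 = 151.22694
Σ(xᵢ − x̄)³ = 18795.2591 ⇒ m₃ = 18795.2591/7 = 2685.03701
m₂^(3/2) = 151.22694^(1.5) = 1859.70364
g₁ = m₃ / m₂^(3/2) = 2685.03701 / 1859.70364 ≈ 1.4438

1.4438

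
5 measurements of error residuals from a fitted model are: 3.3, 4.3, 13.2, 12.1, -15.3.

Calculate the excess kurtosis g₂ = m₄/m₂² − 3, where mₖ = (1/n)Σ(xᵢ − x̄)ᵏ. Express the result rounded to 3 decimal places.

-0.439

x̄ = 3.5200
Σ(xᵢ − x̄)² = 522.1680 ⇒ m₂ = 104.43360
Σ(xᵢ − x̄)⁴ = 139652.1428 ⇒ m₄ = 27930.42857
m₂² = 10906.37681
g₂ = m₄/m₂² − 3 = 2.56093 − 3 ≈ -0.439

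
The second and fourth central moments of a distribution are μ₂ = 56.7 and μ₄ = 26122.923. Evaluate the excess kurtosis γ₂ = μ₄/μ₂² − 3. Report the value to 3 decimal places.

μ₂² = 56.7² = 3214.89000
μ₄/μ₂² = 26122.923 / 3214.89000 = 8.12560
γ₂ = 8.12560 − 3 ≈ 5.126

5.126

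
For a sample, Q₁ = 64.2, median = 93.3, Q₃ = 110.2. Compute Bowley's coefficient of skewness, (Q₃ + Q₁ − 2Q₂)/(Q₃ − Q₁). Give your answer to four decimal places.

-0.2652

numerator: Q₃ + Q₁ − 2Q₂ = 110.2 + 64.2 − 2×93.3 = -12.2000
denominator: Q₃ − Q₁ = 110.2 − 64.2 = 46.0000
Bowley skewness = -12.2000 / 46.0000 ≈ -0.2652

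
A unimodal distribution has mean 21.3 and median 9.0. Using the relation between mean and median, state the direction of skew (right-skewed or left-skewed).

mean − median = 21.3 − 9.0 = 12.3
mean > median ⇒ the longer tail is on the right ⇒ right-skewed (positively skewed).

right-skewed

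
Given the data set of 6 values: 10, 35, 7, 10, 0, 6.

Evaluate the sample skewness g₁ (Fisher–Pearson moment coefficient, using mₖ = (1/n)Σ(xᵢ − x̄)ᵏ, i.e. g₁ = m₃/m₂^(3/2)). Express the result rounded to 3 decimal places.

1.409

x̄ = (10 + 35 + 7 + 10 + 0 + 6) / 6 = 11.3333
deviations (xᵢ − x̄): -1.3333, 23.6667, -4.3333, -1.3333, -11.3333, -5.3333
Σ(xᵢ − x̄)² = 739.3333 ⇒ m₂ = 739.3333/6 = 123.22222
Σ(xᵢ − x̄)³ = 11562.4444 ⇒ m₃ = 11562.4444/6 = 1927.07407
m₂^(3/2) = 123.22222^(1.5) = 1367.83451
g₁ = m₃ / m₂^(3/2) = 1927.07407 / 1367.83451 ≈ 1.409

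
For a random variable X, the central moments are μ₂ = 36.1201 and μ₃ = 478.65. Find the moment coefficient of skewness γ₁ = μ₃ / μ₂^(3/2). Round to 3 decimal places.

σ = √μ₂ = √36.1201 = 6.01000
σ³ = μ₂^(3/2) = 217.08180
γ₁ = μ₃/σ³ = 478.65 / 217.08180 ≈ 2.205

2.205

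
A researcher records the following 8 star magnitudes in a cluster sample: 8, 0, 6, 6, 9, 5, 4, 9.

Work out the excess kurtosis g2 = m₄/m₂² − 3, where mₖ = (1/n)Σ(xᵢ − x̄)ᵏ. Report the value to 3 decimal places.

x̄ = 5.8750
Σ(xᵢ − x̄)² = 62.8750 ⇒ m₂ = 7.85938
Σ(xᵢ − x̄)⁴ = 1415.4004 ⇒ m₄ = 176.92505
m₂² = 61.76978
g2 = m₄/m₂² − 3 = 2.86427 − 3 ≈ -0.136

-0.136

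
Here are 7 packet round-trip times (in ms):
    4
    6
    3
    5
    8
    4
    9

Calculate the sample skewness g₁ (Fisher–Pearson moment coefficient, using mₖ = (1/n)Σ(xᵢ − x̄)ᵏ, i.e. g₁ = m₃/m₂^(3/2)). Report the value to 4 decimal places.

0.4860

x̄ = (4 + 6 + 3 + 5 + 8 + 4 + 9) / 7 = 5.5714
deviations (xᵢ − x̄): -1.5714, 0.4286, -2.5714, -0.5714, 2.4286, -1.5714, 3.4286
Σ(xᵢ − x̄)² = 29.7143 ⇒ m₂ = 29.7143/7 = 4.24490
Σ(xᵢ − x̄)³ = 29.7551 ⇒ m₃ = 29.7551/7 = 4.25073
m₂^(3/2) = 4.24490^(1.5) = 8.74583
g₁ = m₃ / m₂^(3/2) = 4.25073 / 8.74583 ≈ 0.4860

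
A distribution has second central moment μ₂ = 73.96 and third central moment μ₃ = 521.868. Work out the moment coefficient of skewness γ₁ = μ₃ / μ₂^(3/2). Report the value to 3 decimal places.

0.820

σ = √μ₂ = √73.96 = 8.60000
σ³ = μ₂^(3/2) = 636.05600
γ₁ = μ₃/σ³ = 521.868 / 636.05600 ≈ 0.820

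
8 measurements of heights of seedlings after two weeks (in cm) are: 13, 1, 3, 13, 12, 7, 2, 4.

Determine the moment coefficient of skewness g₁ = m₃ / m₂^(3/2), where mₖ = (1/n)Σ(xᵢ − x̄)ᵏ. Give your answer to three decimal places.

x̄ = (13 + 1 + 3 + 13 + 12 + 7 + 2 + 4) / 8 = 6.8750
deviations (xᵢ − x̄): 6.1250, -5.8750, -3.8750, 6.1250, 5.1250, 0.1250, -4.8750, -2.8750
Σ(xᵢ − x̄)² = 182.8750 ⇒ m₂ = 182.8750/8 = 22.85938
Σ(xᵢ − x̄)³ = 193.5938 ⇒ m₃ = 193.5938/8 = 24.19922
m₂^(3/2) = 22.85938^(1.5) = 109.29405
g₁ = m₃ / m₂^(3/2) = 24.19922 / 109.29405 ≈ 0.221

0.221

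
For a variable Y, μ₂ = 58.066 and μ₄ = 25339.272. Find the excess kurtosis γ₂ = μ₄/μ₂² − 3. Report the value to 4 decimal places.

μ₂² = 58.066² = 3371.66036
μ₄/μ₂² = 25339.272 / 3371.66036 = 7.51537
γ₂ = 7.51537 − 3 ≈ 4.5154

4.5154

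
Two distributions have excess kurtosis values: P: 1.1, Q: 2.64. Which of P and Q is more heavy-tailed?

Higher excess kurtosis ⇒ heavier tails relative to the normal distribution.
1.1 vs 2.64: the larger is 2.64, so Q has heavier tails.

Q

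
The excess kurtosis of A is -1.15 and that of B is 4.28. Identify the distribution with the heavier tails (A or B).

Higher excess kurtosis ⇒ heavier tails relative to the normal distribution.
-1.15 vs 4.28: the larger is 4.28, so B has heavier tails. (B is leptokurtic — heavier-than-normal tails; the other is platykurtic.)

B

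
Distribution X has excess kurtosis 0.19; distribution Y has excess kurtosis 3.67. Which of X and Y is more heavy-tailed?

Higher excess kurtosis ⇒ heavier tails relative to the normal distribution.
0.19 vs 3.67: the larger is 3.67, so Y has heavier tails.

Y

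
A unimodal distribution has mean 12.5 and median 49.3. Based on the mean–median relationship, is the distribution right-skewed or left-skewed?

mean − median = 12.5 − 49.3 = -36.8
mean < median ⇒ the longer tail is on the left ⇒ left-skewed (negatively skewed).

left-skewed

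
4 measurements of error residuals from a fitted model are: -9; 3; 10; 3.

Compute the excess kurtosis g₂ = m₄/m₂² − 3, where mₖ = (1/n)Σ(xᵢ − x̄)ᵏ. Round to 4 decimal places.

-0.9364

x̄ = 1.7500
Σ(xᵢ − x̄)² = 186.7500 ⇒ m₂ = 46.68750
Σ(xᵢ − x̄)⁴ = 17992.0781 ⇒ m₄ = 4498.01953
m₂² = 2179.72266
g₂ = m₄/m₂² − 3 = 2.06357 − 3 ≈ -0.9364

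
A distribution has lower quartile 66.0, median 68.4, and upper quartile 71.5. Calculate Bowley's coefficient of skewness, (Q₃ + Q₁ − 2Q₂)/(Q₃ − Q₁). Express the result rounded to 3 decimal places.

0.127

numerator: Q₃ + Q₁ − 2Q₂ = 71.5 + 66.0 − 2×68.4 = 0.7000
denominator: Q₃ − Q₁ = 71.5 − 66.0 = 5.5000
Bowley skewness = 0.7000 / 5.5000 ≈ 0.127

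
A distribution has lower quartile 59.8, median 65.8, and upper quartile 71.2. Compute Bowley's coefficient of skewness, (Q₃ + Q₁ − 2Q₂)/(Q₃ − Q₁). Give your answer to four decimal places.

-0.0526

numerator: Q₃ + Q₁ − 2Q₂ = 71.2 + 59.8 − 2×65.8 = -0.6000
denominator: Q₃ − Q₁ = 71.2 − 59.8 = 11.4000
Bowley skewness = -0.6000 / 11.4000 ≈ -0.0526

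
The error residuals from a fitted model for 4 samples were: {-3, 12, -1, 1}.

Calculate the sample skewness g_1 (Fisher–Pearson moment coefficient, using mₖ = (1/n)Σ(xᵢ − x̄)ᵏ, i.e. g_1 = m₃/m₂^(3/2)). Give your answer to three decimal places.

0.954

x̄ = (-3 + 12 - 1 + 1) / 4 = 2.2500
deviations (xᵢ − x̄): -5.2500, 9.7500, -3.2500, -1.2500
Σ(xᵢ − x̄)² = 134.7500 ⇒ m₂ = 134.7500/4 = 33.68750
Σ(xᵢ − x̄)³ = 745.8750 ⇒ m₃ = 745.8750/4 = 186.46875
m₂^(3/2) = 33.68750^(1.5) = 195.52540
g_1 = m₃ / m₂^(3/2) = 186.46875 / 195.52540 ≈ 0.954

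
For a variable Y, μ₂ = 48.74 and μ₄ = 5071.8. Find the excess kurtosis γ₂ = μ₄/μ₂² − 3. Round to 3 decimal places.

μ₂² = 48.74² = 2375.58760
μ₄/μ₂² = 5071.8 / 2375.58760 = 2.13497
γ₂ = 2.13497 − 3 ≈ -0.865

-0.865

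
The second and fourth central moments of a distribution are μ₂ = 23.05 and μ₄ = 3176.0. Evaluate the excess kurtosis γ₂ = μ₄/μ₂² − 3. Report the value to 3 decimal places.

2.978

μ₂² = 23.05² = 531.30250
μ₄/μ₂² = 3176.0 / 531.30250 = 5.97776
γ₂ = 5.97776 − 3 ≈ 2.978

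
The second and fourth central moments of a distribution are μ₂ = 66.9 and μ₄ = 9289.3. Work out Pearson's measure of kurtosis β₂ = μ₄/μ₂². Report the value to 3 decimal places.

2.076

μ₂² = 66.9² = 4475.61000
μ₄/μ₂² = 9289.3 / 4475.61000 = 2.07554
β₂ ≈ 2.076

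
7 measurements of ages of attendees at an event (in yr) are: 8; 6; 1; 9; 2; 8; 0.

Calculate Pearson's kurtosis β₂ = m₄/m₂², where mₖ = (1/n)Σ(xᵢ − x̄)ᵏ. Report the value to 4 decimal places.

x̄ = 4.8571
Σ(xᵢ − x̄)² = 84.8571 ⇒ m₂ = 12.12245
Σ(xᵢ − x̄)⁴ = 1335.9708 ⇒ m₄ = 190.85298
m₂² = 146.95377
β₂ = m₄/m₂² = 190.85298 / 146.95377 ≈ 1.2987

1.2987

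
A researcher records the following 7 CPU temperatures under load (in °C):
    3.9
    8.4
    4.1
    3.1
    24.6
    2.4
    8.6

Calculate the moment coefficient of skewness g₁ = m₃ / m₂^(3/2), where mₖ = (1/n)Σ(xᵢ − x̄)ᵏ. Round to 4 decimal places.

1.6400

x̄ = (3.9 + 8.4 + 4.1 + 3.1 + 24.6 + 2.4 + 8.6) / 7 = 7.8714
deviations (xᵢ − x̄): -3.9714, 0.5286, -3.7714, -4.7714, 16.7286, -5.4714, 0.7286
Σ(xᵢ − x̄)² = 363.3543 ⇒ m₂ = 363.3543/7 = 51.90776
Σ(xᵢ − x̄)³ = 4293.2368 ⇒ m₃ = 4293.2368/7 = 613.31955
m₂^(3/2) = 51.90776^(1.5) = 373.97999
g₁ = m₃ / m₂^(3/2) = 613.31955 / 373.97999 ≈ 1.6400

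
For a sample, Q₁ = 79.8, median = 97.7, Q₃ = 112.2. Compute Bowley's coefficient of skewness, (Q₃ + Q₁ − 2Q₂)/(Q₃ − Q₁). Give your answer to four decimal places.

-0.1049

numerator: Q₃ + Q₁ − 2Q₂ = 112.2 + 79.8 − 2×97.7 = -3.4000
denominator: Q₃ − Q₁ = 112.2 − 79.8 = 32.4000
Bowley skewness = -3.4000 / 32.4000 ≈ -0.1049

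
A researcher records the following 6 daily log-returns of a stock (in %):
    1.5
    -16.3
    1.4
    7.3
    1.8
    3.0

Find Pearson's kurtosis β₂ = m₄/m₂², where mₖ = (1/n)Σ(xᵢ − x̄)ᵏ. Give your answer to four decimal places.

3.7522

x̄ = -0.2167
Σ(xᵢ − x̄)² = 335.1483 ⇒ m₂ = 55.85806
Σ(xᵢ − x̄)⁴ = 70243.4332 ⇒ m₄ = 11707.23887
m₂² = 3120.12237
β₂ = m₄/m₂² = 11707.23887 / 3120.12237 ≈ 3.7522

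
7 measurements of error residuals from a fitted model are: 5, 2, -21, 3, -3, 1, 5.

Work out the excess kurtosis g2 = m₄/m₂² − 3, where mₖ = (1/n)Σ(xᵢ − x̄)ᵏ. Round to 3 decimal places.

1.360

x̄ = -1.1429
Σ(xᵢ − x̄)² = 504.8571 ⇒ m₂ = 72.12245
Σ(xᵢ − x̄)⁴ = 158750.2566 ⇒ m₄ = 22678.60808
m₂² = 5201.64765
g2 = m₄/m₂² − 3 = 4.35989 − 3 ≈ 1.360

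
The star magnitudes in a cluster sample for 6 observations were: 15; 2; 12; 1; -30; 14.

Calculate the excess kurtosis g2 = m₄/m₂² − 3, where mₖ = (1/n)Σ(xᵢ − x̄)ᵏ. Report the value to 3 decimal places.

0.328

x̄ = 2.3333
Σ(xᵢ − x̄)² = 1437.3333 ⇒ m₂ = 239.55556
Σ(xᵢ − x̄)⁴ = 1145957.7778 ⇒ m₄ = 190992.96296
m₂² = 57386.86420
g2 = m₄/m₂² − 3 = 3.32817 − 3 ≈ 0.328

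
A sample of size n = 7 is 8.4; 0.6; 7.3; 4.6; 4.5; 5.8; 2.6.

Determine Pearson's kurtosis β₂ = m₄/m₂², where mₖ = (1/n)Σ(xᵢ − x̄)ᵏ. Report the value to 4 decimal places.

x̄ = 4.8286
Σ(xᵢ − x̄)² = 42.8143 ⇒ m₂ = 6.11633
Σ(xᵢ − x̄)⁴ = 545.2947 ⇒ m₄ = 77.89925
m₂² = 37.40945
β₂ = m₄/m₂² = 77.89925 / 37.40945 ≈ 2.0823

2.0823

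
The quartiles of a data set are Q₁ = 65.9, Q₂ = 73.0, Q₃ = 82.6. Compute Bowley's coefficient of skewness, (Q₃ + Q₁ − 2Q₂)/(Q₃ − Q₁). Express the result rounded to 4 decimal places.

numerator: Q₃ + Q₁ − 2Q₂ = 82.6 + 65.9 − 2×73.0 = 2.5000
denominator: Q₃ − Q₁ = 82.6 − 65.9 = 16.7000
Bowley skewness = 2.5000 / 16.7000 ≈ 0.1497

0.1497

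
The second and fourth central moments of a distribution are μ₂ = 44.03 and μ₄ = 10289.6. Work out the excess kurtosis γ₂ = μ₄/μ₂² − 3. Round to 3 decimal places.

μ₂² = 44.03² = 1938.64090
μ₄/μ₂² = 10289.6 / 1938.64090 = 5.30764
γ₂ = 5.30764 − 3 ≈ 2.308

2.308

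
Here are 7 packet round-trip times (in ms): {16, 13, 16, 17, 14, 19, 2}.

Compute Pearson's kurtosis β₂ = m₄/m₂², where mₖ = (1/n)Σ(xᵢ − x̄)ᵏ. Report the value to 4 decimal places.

4.1311

x̄ = 13.8571
Σ(xᵢ − x̄)² = 186.8571 ⇒ m₂ = 26.69388
Σ(xᵢ − x̄)⁴ = 20605.8892 ⇒ m₄ = 2943.69846
m₂² = 712.56310
β₂ = m₄/m₂² = 2943.69846 / 712.56310 ≈ 4.1311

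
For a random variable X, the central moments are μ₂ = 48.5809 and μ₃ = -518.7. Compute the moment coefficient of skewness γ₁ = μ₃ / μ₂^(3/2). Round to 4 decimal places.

-1.5319

σ = √μ₂ = √48.5809 = 6.97000
σ³ = μ₂^(3/2) = 338.60887
γ₁ = μ₃/σ³ = -518.7 / 338.60887 ≈ -1.5319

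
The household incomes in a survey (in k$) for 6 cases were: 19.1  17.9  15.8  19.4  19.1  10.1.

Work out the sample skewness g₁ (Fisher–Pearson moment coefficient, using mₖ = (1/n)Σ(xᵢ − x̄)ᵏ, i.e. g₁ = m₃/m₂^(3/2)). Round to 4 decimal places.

x̄ = (19.1 + 17.9 + 15.8 + 19.4 + 19.1 + 10.1) / 6 = 16.9000
deviations (xᵢ − x̄): 2.2000, 1.0000, -1.1000, 2.5000, 2.2000, -6.8000
Σ(xᵢ − x̄)² = 64.3800 ⇒ m₂ = 64.3800/6 = 10.73000
Σ(xᵢ − x̄)³ = -277.8420 ⇒ m₃ = -277.8420/6 = -46.30700
m₂^(3/2) = 10.73000^(1.5) = 35.14792
g₁ = m₃ / m₂^(3/2) = -46.30700 / 35.14792 ≈ -1.3175

-1.3175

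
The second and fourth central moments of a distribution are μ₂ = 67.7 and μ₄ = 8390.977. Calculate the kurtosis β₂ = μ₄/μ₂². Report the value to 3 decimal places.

1.831

μ₂² = 67.7² = 4583.29000
μ₄/μ₂² = 8390.977 / 4583.29000 = 1.83078
β₂ ≈ 1.831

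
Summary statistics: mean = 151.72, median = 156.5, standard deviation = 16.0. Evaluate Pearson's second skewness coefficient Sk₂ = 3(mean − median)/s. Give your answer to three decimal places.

Sk₂ = 3(151.72 − 156.5) / 16.0 = 3 × -4.7800 / 16.0
    = -14.3400 / 16.0 ≈ -0.896

-0.896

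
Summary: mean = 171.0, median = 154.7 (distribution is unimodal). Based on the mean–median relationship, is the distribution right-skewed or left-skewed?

right-skewed

mean − median = 171.0 − 154.7 = 16.3
mean > median ⇒ the longer tail is on the right ⇒ right-skewed (positively skewed).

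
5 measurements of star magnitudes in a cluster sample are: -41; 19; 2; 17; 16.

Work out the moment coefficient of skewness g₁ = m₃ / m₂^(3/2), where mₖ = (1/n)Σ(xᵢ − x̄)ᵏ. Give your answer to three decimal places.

-1.264

x̄ = (-41 + 19 + 2 + 17 + 16) / 5 = 2.6000
deviations (xᵢ − x̄): -43.6000, 16.4000, -0.6000, 14.4000, 13.4000
Σ(xᵢ − x̄)² = 2557.2000 ⇒ m₂ = 2557.2000/5 = 511.44000
Σ(xᵢ − x̄)³ = -73079.0400 ⇒ m₃ = -73079.0400/5 = -14615.80800
m₂^(3/2) = 511.44000^(1.5) = 11566.23567
g₁ = m₃ / m₂^(3/2) = -14615.80800 / 11566.23567 ≈ -1.264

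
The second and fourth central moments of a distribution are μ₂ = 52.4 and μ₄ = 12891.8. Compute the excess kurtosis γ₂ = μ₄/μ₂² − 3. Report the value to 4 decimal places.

1.6952

μ₂² = 52.4² = 2745.76000
μ₄/μ₂² = 12891.8 / 2745.76000 = 4.69517
γ₂ = 4.69517 − 3 ≈ 1.6952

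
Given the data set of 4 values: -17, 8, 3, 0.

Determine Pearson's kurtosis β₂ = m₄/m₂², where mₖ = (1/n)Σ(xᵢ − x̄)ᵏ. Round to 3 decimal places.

x̄ = -1.5000
Σ(xᵢ − x̄)² = 353.0000 ⇒ m₂ = 88.25000
Σ(xᵢ − x̄)⁴ = 66280.2500 ⇒ m₄ = 16570.06250
m₂² = 7788.06250
β₂ = m₄/m₂² = 16570.06250 / 7788.06250 ≈ 2.128

2.128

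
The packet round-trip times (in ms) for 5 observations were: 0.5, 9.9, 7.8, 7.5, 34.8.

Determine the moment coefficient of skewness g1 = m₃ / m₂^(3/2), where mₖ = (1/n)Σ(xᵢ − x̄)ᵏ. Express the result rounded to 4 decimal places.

x̄ = (0.5 + 9.9 + 7.8 + 7.5 + 34.8) / 5 = 12.1000
deviations (xᵢ − x̄): -11.6000, -2.2000, -4.3000, -4.6000, 22.7000
Σ(xᵢ − x̄)² = 694.3400 ⇒ m₂ = 694.3400/5 = 138.86800
Σ(xᵢ − x̄)³ = 9948.6960 ⇒ m₃ = 9948.6960/5 = 1989.73920
m₂^(3/2) = 138.86800^(1.5) = 1636.45200
g1 = m₃ / m₂^(3/2) = 1989.73920 / 1636.45200 ≈ 1.2159

1.2159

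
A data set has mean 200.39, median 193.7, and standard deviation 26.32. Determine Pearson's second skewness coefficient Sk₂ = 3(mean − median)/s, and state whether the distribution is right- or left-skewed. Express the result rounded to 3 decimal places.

Sk₂ = 3(200.39 − 193.7) / 26.32 = 3 × 6.6900 / 26.32
    = 20.0700 / 26.32 ≈ 0.763
Sk₂ > 0 ⇒ mean > median ⇒ right-skewed (positive skew).

0.763, right-skewed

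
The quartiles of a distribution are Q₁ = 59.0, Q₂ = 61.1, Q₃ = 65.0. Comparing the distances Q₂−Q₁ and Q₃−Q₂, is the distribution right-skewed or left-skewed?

Q₂ − Q₁ = 2.1;  Q₃ − Q₂ = 3.9
Q₃ − Q₂ > Q₂ − Q₁ ⇒ the upper half is more spread out ⇒ right-skewed.

right-skewed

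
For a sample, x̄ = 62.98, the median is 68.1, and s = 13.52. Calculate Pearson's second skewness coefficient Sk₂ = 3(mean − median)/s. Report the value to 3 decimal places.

-1.136

Sk₂ = 3(62.98 − 68.1) / 13.52 = 3 × -5.1200 / 13.52
    = -15.3600 / 13.52 ≈ -1.136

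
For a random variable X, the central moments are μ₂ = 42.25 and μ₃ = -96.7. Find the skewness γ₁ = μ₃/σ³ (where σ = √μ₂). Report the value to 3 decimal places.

σ = √μ₂ = √42.25 = 6.50000
σ³ = μ₂^(3/2) = 274.62500
γ₁ = μ₃/σ³ = -96.7 / 274.62500 ≈ -0.352

-0.352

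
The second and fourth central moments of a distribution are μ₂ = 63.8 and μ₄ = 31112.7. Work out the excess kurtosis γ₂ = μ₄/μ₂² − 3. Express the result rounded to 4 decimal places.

4.6436

μ₂² = 63.8² = 4070.44000
μ₄/μ₂² = 31112.7 / 4070.44000 = 7.64357
γ₂ = 7.64357 − 3 ≈ 4.6436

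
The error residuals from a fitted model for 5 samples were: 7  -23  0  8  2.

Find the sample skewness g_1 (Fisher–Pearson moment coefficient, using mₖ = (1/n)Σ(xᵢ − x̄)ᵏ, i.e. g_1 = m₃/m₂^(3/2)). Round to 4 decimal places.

x̄ = (7 - 23 + 0 + 8 + 2) / 5 = -1.2000
deviations (xᵢ − x̄): 8.2000, -21.8000, 1.2000, 9.2000, 3.2000
Σ(xᵢ − x̄)² = 638.8000 ⇒ m₂ = 638.8000/5 = 127.76000
Σ(xᵢ − x̄)³ = -8995.6800 ⇒ m₃ = -8995.6800/5 = -1799.13600
m₂^(3/2) = 127.76000^(1.5) = 1444.08366
g_1 = m₃ / m₂^(3/2) = -1799.13600 / 1444.08366 ≈ -1.2459

-1.2459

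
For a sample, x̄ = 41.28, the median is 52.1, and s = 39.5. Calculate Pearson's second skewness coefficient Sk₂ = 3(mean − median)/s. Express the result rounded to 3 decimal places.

Sk₂ = 3(41.28 − 52.1) / 39.5 = 3 × -10.8200 / 39.5
    = -32.4600 / 39.5 ≈ -0.822

-0.822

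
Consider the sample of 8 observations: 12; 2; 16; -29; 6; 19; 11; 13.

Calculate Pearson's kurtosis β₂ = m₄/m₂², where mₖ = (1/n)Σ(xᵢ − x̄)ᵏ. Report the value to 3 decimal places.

x̄ = 6.2500
Σ(xᵢ − x̄)² = 1619.5000 ⇒ m₂ = 202.43750
Σ(xᵢ − x̄)⁴ = 1583429.4063 ⇒ m₄ = 197928.67578
m₂² = 40980.94141
β₂ = m₄/m₂² = 197928.67578 / 40980.94141 ≈ 4.830

4.830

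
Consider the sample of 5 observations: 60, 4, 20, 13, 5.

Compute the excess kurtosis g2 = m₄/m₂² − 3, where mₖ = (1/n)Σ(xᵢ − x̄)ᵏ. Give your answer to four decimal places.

-0.1427

x̄ = 20.4000
Σ(xᵢ − x̄)² = 2129.2000 ⇒ m₂ = 425.84000
Σ(xᵢ − x̄)⁴ = 2590708.8160 ⇒ m₄ = 518141.76320
m₂² = 181339.70560
g2 = m₄/m₂² − 3 = 2.85730 − 3 ≈ -0.1427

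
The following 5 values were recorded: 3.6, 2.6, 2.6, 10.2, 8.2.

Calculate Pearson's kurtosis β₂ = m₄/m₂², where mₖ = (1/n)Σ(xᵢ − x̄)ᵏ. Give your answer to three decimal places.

1.438

x̄ = 5.4400
Σ(xᵢ − x̄)² = 49.7920 ⇒ m₂ = 9.95840
Σ(xᵢ − x̄)⁴ = 712.9648 ⇒ m₄ = 142.59295
m₂² = 99.16973
β₂ = m₄/m₂² = 142.59295 / 99.16973 ≈ 1.438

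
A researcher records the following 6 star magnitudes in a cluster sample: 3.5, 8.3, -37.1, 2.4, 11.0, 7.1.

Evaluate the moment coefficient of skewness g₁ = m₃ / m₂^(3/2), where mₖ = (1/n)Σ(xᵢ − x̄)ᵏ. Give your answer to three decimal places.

-1.667

x̄ = (3.5 + 8.3 - 37.1 + 2.4 + 11.0 + 7.1) / 6 = -0.8000
deviations (xᵢ − x̄): 4.3000, 9.1000, -36.3000, 3.2000, 11.8000, 7.9000
Σ(xᵢ − x̄)² = 1630.8800 ⇒ m₂ = 1630.8800/6 = 271.81333
Σ(xᵢ − x̄)³ = -44830.2300 ⇒ m₃ = -44830.2300/6 = -7471.70500
m₂^(3/2) = 271.81333^(1.5) = 4481.32183
g₁ = m₃ / m₂^(3/2) = -7471.70500 / 4481.32183 ≈ -1.667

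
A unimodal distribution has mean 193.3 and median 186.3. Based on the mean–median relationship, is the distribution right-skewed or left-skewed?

mean − median = 193.3 − 186.3 = 7.0
mean > median ⇒ the longer tail is on the right ⇒ right-skewed (positively skewed).

right-skewed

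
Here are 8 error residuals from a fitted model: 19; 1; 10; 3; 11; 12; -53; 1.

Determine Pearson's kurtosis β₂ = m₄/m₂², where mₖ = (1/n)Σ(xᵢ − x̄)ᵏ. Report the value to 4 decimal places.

5.3169

x̄ = 0.5000
Σ(xᵢ − x̄)² = 3544.0000 ⇒ m₂ = 443.00000
Σ(xᵢ − x̄)⁴ = 8347439.5000 ⇒ m₄ = 1043429.93750
m₂² = 196249.00000
β₂ = m₄/m₂² = 1043429.93750 / 196249.00000 ≈ 5.3169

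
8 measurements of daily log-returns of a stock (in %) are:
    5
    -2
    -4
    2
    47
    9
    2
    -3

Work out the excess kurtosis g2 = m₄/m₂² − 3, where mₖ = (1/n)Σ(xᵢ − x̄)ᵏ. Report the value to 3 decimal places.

2.399

x̄ = 7.0000
Σ(xᵢ − x̄)² = 1960.0000 ⇒ m₂ = 245.00000
Σ(xᵢ − x̄)⁴ = 2592484.0000 ⇒ m₄ = 324060.50000
m₂² = 60025.00000
g2 = m₄/m₂² − 3 = 5.39876 − 3 ≈ 2.399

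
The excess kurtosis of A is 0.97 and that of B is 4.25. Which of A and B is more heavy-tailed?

B

Higher excess kurtosis ⇒ heavier tails relative to the normal distribution.
0.97 vs 4.25: the larger is 4.25, so B has heavier tails.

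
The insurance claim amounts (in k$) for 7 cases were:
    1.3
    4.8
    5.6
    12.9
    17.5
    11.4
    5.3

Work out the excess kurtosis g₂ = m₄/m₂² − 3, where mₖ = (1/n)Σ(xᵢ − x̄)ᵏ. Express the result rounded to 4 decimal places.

-1.0786

x̄ = 8.4000
Σ(xᵢ − x̄)² = 192.8800 ⇒ m₂ = 27.55429
Σ(xᵢ − x̄)⁴ = 10211.5060 ⇒ m₄ = 1458.78657
m₂² = 759.23866
g₂ = m₄/m₂² − 3 = 1.92138 − 3 ≈ -1.0786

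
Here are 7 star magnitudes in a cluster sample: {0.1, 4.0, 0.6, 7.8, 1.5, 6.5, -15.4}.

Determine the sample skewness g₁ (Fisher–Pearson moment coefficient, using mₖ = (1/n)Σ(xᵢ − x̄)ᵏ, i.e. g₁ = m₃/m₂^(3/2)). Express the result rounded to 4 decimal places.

-1.4288

x̄ = (0.1 + 4.0 + 0.6 + 7.8 + 1.5 + 6.5 - 15.4) / 7 = 0.7286
deviations (xᵢ − x̄): -0.6286, 3.2714, -0.1286, 7.0714, 0.7714, 5.7714, -16.1286
Σ(xᵢ − x̄)² = 355.1543 ⇒ m₂ = 355.1543/7 = 50.73633
Σ(xᵢ − x̄)³ = -3614.4680 ⇒ m₃ = -3614.4680/7 = -516.35257
m₂^(3/2) = 50.73633^(1.5) = 361.39200
g₁ = m₃ / m₂^(3/2) = -516.35257 / 361.39200 ≈ -1.4288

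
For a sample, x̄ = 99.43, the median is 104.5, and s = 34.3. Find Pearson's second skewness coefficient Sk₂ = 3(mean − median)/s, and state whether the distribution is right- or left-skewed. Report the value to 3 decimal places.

Sk₂ = 3(99.43 − 104.5) / 34.3 = 3 × -5.0700 / 34.3
    = -15.2100 / 34.3 ≈ -0.443
Sk₂ < 0 ⇒ mean < median ⇒ left-skewed (negative skew).

-0.443, left-skewed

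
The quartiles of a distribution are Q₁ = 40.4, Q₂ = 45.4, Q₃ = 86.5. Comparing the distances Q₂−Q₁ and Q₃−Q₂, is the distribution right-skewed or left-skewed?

Q₂ − Q₁ = 5.0;  Q₃ − Q₂ = 41.1
Q₃ − Q₂ > Q₂ − Q₁ ⇒ the upper half is more spread out ⇒ right-skewed.

right-skewed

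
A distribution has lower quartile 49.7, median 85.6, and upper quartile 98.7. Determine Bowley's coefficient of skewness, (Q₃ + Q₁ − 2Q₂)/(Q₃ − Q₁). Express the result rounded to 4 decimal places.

numerator: Q₃ + Q₁ − 2Q₂ = 98.7 + 49.7 − 2×85.6 = -22.8000
denominator: Q₃ − Q₁ = 98.7 − 49.7 = 49.0000
Bowley skewness = -22.8000 / 49.0000 ≈ -0.4653

-0.4653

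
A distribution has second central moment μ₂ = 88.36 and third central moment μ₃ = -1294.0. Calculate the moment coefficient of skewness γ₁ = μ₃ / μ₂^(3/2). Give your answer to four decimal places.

σ = √μ₂ = √88.36 = 9.40000
σ³ = μ₂^(3/2) = 830.58400
γ₁ = μ₃/σ³ = -1294.0 / 830.58400 ≈ -1.5579

-1.5579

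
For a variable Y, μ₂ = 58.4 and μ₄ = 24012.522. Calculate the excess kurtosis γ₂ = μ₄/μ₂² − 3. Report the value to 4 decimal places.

μ₂² = 58.4² = 3410.56000
μ₄/μ₂² = 24012.522 / 3410.56000 = 7.04064
γ₂ = 7.04064 − 3 ≈ 4.0406

4.0406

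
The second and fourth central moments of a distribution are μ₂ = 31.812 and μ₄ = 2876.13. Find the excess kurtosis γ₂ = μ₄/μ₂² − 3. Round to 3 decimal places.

μ₂² = 31.812² = 1012.00334
μ₄/μ₂² = 2876.13 / 1012.00334 = 2.84202
γ₂ = 2.84202 − 3 ≈ -0.158

-0.158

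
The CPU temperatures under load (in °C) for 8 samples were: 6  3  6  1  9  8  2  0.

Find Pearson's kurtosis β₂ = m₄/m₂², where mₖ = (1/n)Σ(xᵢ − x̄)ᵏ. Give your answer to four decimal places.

1.5509

x̄ = 4.3750
Σ(xᵢ − x̄)² = 77.8750 ⇒ m₂ = 9.73438
Σ(xᵢ − x̄)⁴ = 1175.6816 ⇒ m₄ = 146.96021
m₂² = 94.75806
β₂ = m₄/m₂² = 146.96021 / 94.75806 ≈ 1.5509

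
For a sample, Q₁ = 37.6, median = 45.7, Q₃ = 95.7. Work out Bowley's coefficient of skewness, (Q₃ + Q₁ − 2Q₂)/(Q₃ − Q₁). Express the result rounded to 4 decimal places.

numerator: Q₃ + Q₁ − 2Q₂ = 95.7 + 37.6 − 2×45.7 = 41.9000
denominator: Q₃ − Q₁ = 95.7 − 37.6 = 58.1000
Bowley skewness = 41.9000 / 58.1000 ≈ 0.7212

0.7212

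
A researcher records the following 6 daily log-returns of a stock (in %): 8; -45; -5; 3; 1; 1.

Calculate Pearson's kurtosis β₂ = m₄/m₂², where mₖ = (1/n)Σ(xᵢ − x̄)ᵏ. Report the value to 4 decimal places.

3.8801

x̄ = -6.1667
Σ(xᵢ − x̄)² = 1896.8333 ⇒ m₂ = 316.13889
Σ(xᵢ − x̄)⁴ = 2326764.4861 ⇒ m₄ = 387794.08102
m₂² = 99943.79707
β₂ = m₄/m₂² = 387794.08102 / 99943.79707 ≈ 3.8801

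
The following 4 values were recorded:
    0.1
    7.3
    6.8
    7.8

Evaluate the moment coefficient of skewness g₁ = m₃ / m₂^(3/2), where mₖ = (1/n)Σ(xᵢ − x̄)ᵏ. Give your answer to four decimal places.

x̄ = (0.1 + 7.3 + 6.8 + 7.8) / 4 = 5.5000
deviations (xᵢ − x̄): -5.4000, 1.8000, 1.3000, 2.3000
Σ(xᵢ − x̄)² = 39.3800 ⇒ m₂ = 39.3800/4 = 9.84500
Σ(xᵢ − x̄)³ = -137.2680 ⇒ m₃ = -137.2680/4 = -34.31700
m₂^(3/2) = 9.84500^(1.5) = 30.89040
g₁ = m₃ / m₂^(3/2) = -34.31700 / 30.89040 ≈ -1.1109

-1.1109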